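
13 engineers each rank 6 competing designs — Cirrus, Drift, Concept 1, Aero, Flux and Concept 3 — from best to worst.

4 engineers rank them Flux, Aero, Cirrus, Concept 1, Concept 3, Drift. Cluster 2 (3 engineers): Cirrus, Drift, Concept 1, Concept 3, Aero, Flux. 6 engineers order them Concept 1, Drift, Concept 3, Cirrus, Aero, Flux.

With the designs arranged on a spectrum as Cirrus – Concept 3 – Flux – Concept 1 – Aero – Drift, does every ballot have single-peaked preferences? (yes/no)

no

Axis positions: Cirrus=1, Concept 3=2, Flux=3, Concept 1=4, Aero=5, Drift=6.
Cluster 1: ranking walks positions 3-5-1-4-2-6; Aero is ranked above Concept 1 even though Concept 1 lies between Aero and the peak Flux on the axis — preferences dip and rise again. Not single-peaked.
Cluster 2: ranking walks positions 1-6-4-2-5-3; Drift is ranked above Concept 3 even though Concept 3 lies between Drift and the peak Cirrus on the axis — preferences dip and rise again. Not single-peaked.
Cluster 3: ranking walks positions 4-6-2-1-5-3; Drift is ranked above Aero even though Aero lies between Drift and the peak Concept 1 on the axis — preferences dip and rise again. Not single-peaked.
Cluster 1 violates single-peakedness, so the profile is not single-peaked on this axis.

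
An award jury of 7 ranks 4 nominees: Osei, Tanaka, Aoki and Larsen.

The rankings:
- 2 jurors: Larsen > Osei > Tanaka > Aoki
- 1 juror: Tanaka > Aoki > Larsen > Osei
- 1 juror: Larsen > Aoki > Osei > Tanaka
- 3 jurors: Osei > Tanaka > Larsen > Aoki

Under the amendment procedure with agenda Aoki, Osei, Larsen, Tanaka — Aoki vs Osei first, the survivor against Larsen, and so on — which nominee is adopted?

Tanaka

Round 1: Aoki vs Osei — 2–5, Osei advances.
Round 2: Osei vs Larsen — 3–4, Larsen advances.
Round 3: Larsen vs Tanaka — 3–4, Tanaka advances.
Tanaka survives the agenda.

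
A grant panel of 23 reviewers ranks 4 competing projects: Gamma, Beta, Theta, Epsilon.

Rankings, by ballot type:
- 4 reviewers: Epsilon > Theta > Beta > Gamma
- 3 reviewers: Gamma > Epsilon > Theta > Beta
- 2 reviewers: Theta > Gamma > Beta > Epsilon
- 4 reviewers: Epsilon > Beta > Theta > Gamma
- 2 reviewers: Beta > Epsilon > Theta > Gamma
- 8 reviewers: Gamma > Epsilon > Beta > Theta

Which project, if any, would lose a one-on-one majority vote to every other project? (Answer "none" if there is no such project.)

Head-to-head results (23 reviewers):
Gamma vs Beta: 3+2+8 = 13 for Gamma, 10 for Beta — Gamma by 13–10.
Gamma–Theta: Theta 12–11.
Gamma vs Epsilon: Gamma is ranked higher on 3+2+8 = 13 ballots, Epsilon on 10. Gamma wins 13–10.
Beta vs Theta: 14 to 9, Beta.
Beta–Epsilon: Epsilon 19–4.
Theta vs Epsilon: Epsilon, 21–2.
No project is winless: Gamma beats Beta; Beta beats Theta; Theta beats Gamma; Epsilon beats Beta. There is no Condorcet loser.

none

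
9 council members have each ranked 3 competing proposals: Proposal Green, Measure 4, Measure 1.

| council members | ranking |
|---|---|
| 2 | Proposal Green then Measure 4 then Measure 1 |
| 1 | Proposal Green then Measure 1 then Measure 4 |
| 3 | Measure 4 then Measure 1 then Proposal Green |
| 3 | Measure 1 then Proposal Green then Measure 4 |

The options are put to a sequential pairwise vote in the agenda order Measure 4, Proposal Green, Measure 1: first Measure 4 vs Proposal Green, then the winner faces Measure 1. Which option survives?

Round 1: Measure 4 vs Proposal Green — 3–6, Proposal Green advances.
Round 2: Proposal Green vs Measure 1 — 3–6, Measure 1 advances.
The agenda winner is Measure 1.

Measure 1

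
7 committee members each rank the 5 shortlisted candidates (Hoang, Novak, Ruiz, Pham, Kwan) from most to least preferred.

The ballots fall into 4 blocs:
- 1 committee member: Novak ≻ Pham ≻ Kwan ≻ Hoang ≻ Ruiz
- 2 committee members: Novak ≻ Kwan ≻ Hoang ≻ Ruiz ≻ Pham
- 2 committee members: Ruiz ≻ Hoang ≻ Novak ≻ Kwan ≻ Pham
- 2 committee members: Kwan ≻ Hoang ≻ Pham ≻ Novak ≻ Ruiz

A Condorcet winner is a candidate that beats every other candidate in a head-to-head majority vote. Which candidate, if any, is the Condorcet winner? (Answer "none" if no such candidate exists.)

none

Pairwise majorities:
Hoang vs Novak: Hoang, 4–3.
Hoang–Ruiz: Hoang 5–2.
Hoang vs Pham: Hoang wins 6–1.
Hoang vs Kwan: Kwan wins 5–2.
Novak vs Ruiz: Novak wins 5–2.
Novak vs Pham: Novak, 5–2.
Novak–Kwan: Novak 5–2.
Ruiz–Pham: Ruiz 4–3.
Ruiz vs Kwan: Kwan wins 5–2.
Pham vs Kwan: Kwan, 6–1.
Every candidate loses at least once (Hoang loses to Kwan; Novak loses to Hoang; Ruiz loses to Hoang; Pham loses to Hoang; Kwan loses to Novak). The majority relation contains the cycle Hoang beats Novak beats Kwan beats Hoang, so there is no Condorcet winner.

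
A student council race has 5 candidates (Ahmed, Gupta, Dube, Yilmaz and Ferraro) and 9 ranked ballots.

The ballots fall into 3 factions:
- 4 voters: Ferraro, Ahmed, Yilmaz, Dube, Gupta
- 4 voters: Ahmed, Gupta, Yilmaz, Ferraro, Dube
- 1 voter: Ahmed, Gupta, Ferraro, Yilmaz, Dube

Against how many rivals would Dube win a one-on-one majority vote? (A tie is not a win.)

0

Dube against each rival (9 voters):
Dube vs Ahmed: 0 to 9, Ahmed.
Dube vs Gupta: 4 to 5, Gupta.
Dube vs Yilmaz: Dube is ranked higher on 0 ballots, Yilmaz on 9. Yilmaz wins 9–0.
Dube vs Ferraro: 0 for Dube, 9 for Ferraro — Ferraro by 9–0.
Dube beats no one; loses to Ahmed, Gupta, Yilmaz, Ferraro — 0 pairwise wins.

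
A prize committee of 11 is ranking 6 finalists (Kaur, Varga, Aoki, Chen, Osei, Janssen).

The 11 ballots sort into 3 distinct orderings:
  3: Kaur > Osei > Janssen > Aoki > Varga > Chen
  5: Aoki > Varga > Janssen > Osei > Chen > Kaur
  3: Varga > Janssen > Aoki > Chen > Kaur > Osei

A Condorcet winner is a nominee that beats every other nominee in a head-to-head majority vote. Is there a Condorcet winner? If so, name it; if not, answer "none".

none

Pairwise majorities:
Kaur–Varga: Varga 8–3.
Kaur vs Aoki: 3 to 8, Aoki.
Kaur vs Chen: Chen, 8–3.
Kaur vs Osei: Kaur is ranked higher on 3+3 = 6 ballots, Osei on 5. Kaur wins 6–5.
Kaur vs Janssen: 3 for Kaur, 8 for Janssen — Janssen by 8–3.
Varga vs Aoki: Varga is ranked higher on 3 ballots, Aoki on 8. Aoki wins 8–3.
Varga vs Chen: 11 to 0, Varga.
Varga vs Osei: Varga wins 8–3.
Varga vs Janssen: Varga wins 8–3.
Aoki vs Chen: Aoki is ranked higher on 3+5+3 = 11 ballots, Chen on 0. Aoki wins 11–0.
Aoki vs Osei: 5+3 = 8 for Aoki, 3 for Osei — Aoki by 8–3.
Aoki–Janssen: Janssen 6–5.
Chen vs Osei: 3 to 8, Osei.
Chen vs Janssen: 0 for Chen, 11 for Janssen — Janssen by 11–0.
Osei vs Janssen: Osei is ranked higher on 3 ballots, Janssen on 8. Janssen wins 8–3.
Each nominee drops at least one matchup (Kaur loses to Varga; Varga loses to Aoki; Aoki loses to Janssen; Chen loses to Varga; Osei loses to Kaur; Janssen loses to Varga); the cycle Kaur > Osei > Chen > Kaur rules out a Condorcet winner.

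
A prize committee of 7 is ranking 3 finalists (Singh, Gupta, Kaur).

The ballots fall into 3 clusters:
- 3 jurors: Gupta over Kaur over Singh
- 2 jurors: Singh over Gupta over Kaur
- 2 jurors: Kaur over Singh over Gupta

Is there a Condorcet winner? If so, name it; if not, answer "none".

Check each pair by majority over 7 ballots:
Singh vs Gupta: 4 to 3, Singh.
Singh vs Kaur: 2 to 5, Kaur.
Gupta vs Kaur: 5 to 2, Gupta.
Every nominee loses at least once (Singh loses to Kaur; Gupta loses to Singh; Kaur loses to Gupta). The majority relation contains the cycle Singh beats Gupta beats Kaur beats Singh, so there is no Condorcet winner.

none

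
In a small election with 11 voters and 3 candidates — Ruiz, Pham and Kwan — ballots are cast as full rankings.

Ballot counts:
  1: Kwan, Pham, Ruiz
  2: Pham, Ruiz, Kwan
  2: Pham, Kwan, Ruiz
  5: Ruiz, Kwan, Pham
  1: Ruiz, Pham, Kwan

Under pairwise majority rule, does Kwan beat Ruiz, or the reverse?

Ruiz

Ballots ranking Kwan above Ruiz: 1 + 2 = 3.
Ballots ranking Ruiz above Kwan: 11 − 3 = 8.
Ruiz wins the head-to-head 8–3.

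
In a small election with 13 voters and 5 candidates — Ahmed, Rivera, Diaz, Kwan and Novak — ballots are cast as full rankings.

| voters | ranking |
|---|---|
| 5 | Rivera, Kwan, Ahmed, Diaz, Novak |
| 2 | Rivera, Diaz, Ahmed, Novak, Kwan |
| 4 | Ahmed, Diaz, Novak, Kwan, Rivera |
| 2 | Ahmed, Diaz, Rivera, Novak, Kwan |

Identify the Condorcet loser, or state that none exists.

Kwan

Head-to-head results (13 voters):
Ahmed vs Rivera: Rivera wins 7–6.
Ahmed vs Diaz: Ahmed preferred on 5+4+2 = 11 ballots; Ahmed wins 11–2.
Ahmed–Kwan: Ahmed 8–5.
Ahmed–Novak: Ahmed 13–0.
Rivera vs Diaz: 5+2 = 7 for Rivera, 6 for Diaz — Rivera by 7–6.
Rivera vs Kwan: Rivera, 9–4.
Rivera–Novak: Rivera 9–4.
Diaz vs Kwan: Diaz is ranked higher on 2+4+2 = 8 ballots, Kwan on 5. Diaz wins 8–5.
Diaz vs Novak: Diaz, 13–0.
Kwan–Novak: Novak 8–5.
Kwan loses to every other candidate — it is the Condorcet loser.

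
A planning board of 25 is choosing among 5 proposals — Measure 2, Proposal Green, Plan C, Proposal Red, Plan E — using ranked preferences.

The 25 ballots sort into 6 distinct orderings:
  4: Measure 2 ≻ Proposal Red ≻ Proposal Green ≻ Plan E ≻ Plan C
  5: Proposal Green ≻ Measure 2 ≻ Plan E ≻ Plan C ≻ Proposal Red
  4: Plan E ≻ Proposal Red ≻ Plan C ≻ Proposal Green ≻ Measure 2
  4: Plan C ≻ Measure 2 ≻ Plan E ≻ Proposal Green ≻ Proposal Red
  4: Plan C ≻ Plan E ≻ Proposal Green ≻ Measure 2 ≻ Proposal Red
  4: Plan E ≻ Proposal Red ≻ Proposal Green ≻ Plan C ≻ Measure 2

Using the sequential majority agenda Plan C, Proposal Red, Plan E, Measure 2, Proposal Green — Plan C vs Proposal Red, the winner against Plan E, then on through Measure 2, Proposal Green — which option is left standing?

Proposal Green

Round 1: Plan C vs Proposal Red — 13–12, Plan C advances.
Round 2: Plan C vs Plan E — 8–17, Plan E advances.
Round 3: Plan E vs Measure 2 — 12–13, Measure 2 advances.
Round 4: Measure 2 vs Proposal Green — 8–17, Proposal Green advances.
The agenda winner is Proposal Green.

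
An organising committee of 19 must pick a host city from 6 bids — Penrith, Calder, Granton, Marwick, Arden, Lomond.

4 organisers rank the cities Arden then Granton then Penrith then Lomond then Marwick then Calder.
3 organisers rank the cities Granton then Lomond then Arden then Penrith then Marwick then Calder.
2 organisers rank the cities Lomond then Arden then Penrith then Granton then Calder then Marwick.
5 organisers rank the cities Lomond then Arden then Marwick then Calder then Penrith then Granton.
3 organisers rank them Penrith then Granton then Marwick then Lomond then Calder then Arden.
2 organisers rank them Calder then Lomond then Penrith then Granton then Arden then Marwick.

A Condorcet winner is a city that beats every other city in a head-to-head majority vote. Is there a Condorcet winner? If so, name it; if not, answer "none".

Check each pair by majority over 19 ballots:
Penrith vs Calder: Penrith, 12–7.
Penrith vs Granton: 12 to 7, Penrith.
Penrith vs Marwick: Penrith preferred on 4+3+2+3+2 = 14 ballots; Penrith wins 14–5.
Penrith vs Arden: Penrith preferred on 3+2 = 5 ballots; Arden wins 14–5.
Penrith vs Lomond: 7 to 12, Lomond.
Calder vs Granton: 7 to 12, Granton.
Calder vs Marwick: Marwick wins 15–4.
Calder–Arden: Arden 14–5.
Calder–Lomond: Lomond 17–2.
Granton vs Marwick: Granton is ranked higher on 4+3+2+3+2 = 14 ballots, Marwick on 5. Granton wins 14–5.
Granton vs Arden: Arden wins 11–8.
Granton vs Lomond: Granton is ranked higher on 4+3+3 = 10 ballots, Lomond on 9. Granton wins 10–9.
Marwick–Arden: Arden 16–3.
Marwick vs Lomond: Lomond wins 16–3.
Arden–Lomond: Lomond 15–4.
No city is unbeaten: Penrith loses to Arden; Calder loses to Penrith; Granton loses to Penrith; Marwick loses to Penrith; Arden loses to Lomond; Lomond loses to Granton. In particular Penrith beats Granton beats Lomond beats Penrith is a majority cycle — no Condorcet winner exists.

none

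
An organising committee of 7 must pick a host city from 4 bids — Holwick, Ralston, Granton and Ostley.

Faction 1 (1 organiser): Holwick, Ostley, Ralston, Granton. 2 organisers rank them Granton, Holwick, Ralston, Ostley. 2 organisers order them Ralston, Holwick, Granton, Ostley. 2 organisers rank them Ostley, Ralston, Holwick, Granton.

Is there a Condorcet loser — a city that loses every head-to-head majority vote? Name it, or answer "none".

Head-to-head results (7 organisers):
Holwick vs Ralston: Ralston, 4–3.
Holwick–Granton: Holwick 5–2.
Holwick vs Ostley: Holwick wins 5–2.
Ralston vs Granton: Ralston, 5–2.
Ralston vs Ostley: Ralston preferred on 2+2 = 4 ballots; Ralston wins 4–3.
Granton–Ostley: Granton 4–3.
Ostley loses to every other city — it is the Condorcet loser.

Ostley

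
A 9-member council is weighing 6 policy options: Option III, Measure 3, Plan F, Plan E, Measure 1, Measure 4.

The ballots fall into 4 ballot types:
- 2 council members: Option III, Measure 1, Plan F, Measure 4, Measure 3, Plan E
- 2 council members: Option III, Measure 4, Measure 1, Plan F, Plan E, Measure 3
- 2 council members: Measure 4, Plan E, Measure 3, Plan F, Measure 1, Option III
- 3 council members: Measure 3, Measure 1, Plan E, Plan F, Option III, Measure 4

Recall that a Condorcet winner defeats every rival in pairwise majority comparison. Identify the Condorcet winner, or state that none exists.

Head-to-head results (9 council members):
Option III vs Measure 3: Option III is ranked higher on 2+2 = 4 ballots, Measure 3 on 5. Measure 3 wins 5–4.
Option III vs Plan F: Option III is ranked higher on 2+2 = 4 ballots, Plan F on 5. Plan F wins 5–4.
Option III vs Plan E: Plan E wins 5–4.
Option III vs Measure 1: Measure 1, 5–4.
Option III vs Measure 4: 2+2+3 = 7 for Option III, 2 for Measure 4 — Option III by 7–2.
Measure 3 vs Plan F: Measure 3 wins 5–4.
Measure 3 vs Plan E: Measure 3, 5–4.
Measure 3 vs Measure 1: Measure 3, 5–4.
Measure 3 vs Measure 4: Measure 3 is ranked higher on 3 ballots, Measure 4 on 6. Measure 4 wins 6–3.
Plan F vs Plan E: Plan F is ranked higher on 2+2 = 4 ballots, Plan E on 5. Plan E wins 5–4.
Plan F vs Measure 1: 2 for Plan F, 7 for Measure 1 — Measure 1 by 7–2.
Plan F–Measure 4: Plan F 5–4.
Plan E vs Measure 1: 2 to 7, Measure 1.
Plan E vs Measure 4: 3 for Plan E, 6 for Measure 4 — Measure 4 by 6–3.
Measure 1 vs Measure 4: Measure 1 wins 5–4.
No option is unbeaten: Option III loses to Measure 3; Measure 3 loses to Measure 4; Plan F loses to Measure 3; Plan E loses to Measure 3; Measure 1 loses to Measure 3; Measure 4 loses to Option III. In particular Option III beats Measure 4 beats Measure 3 beats Option III is a majority cycle — no Condorcet winner exists.

none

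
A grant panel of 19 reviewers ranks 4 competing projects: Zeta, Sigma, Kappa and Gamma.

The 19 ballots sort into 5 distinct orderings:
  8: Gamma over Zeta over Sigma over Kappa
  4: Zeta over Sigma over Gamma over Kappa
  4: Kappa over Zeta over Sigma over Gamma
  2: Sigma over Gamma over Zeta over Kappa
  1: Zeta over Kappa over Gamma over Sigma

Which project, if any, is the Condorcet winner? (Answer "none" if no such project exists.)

none

Check each pair by majority over 19 ballots:
Zeta vs Sigma: 17 to 2, Zeta.
Zeta vs Kappa: Zeta preferred on 8+4+2+1 = 15 ballots; Zeta wins 15–4.
Zeta vs Gamma: Zeta preferred on 4+4+1 = 9 ballots; Gamma wins 10–9.
Sigma vs Kappa: 14 to 5, Sigma.
Sigma vs Gamma: Sigma is ranked higher on 4+4+2 = 10 ballots, Gamma on 9. Sigma wins 10–9.
Kappa vs Gamma: 5 to 14, Gamma.
Every project loses at least once (Zeta loses to Gamma; Sigma loses to Zeta; Kappa loses to Zeta; Gamma loses to Sigma). The majority relation contains the cycle Zeta > Sigma > Gamma > Zeta, so there is no Condorcet winner.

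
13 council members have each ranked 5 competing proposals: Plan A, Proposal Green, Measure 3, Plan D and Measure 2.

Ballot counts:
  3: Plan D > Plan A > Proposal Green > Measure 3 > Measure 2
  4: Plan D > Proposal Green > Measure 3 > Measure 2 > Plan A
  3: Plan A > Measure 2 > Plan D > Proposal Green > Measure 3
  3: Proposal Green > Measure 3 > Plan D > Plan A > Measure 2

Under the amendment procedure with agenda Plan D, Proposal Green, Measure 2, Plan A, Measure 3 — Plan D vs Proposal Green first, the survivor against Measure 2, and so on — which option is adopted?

Plan D

Round 1: Plan D vs Proposal Green — 10–3, Plan D advances.
Round 2: Plan D vs Measure 2 — 10–3, Plan D advances.
Round 3: Plan D vs Plan A — 10–3, Plan D advances.
Round 4: Plan D vs Measure 3 — 10–3, Plan D advances.
The agenda winner is Plan D.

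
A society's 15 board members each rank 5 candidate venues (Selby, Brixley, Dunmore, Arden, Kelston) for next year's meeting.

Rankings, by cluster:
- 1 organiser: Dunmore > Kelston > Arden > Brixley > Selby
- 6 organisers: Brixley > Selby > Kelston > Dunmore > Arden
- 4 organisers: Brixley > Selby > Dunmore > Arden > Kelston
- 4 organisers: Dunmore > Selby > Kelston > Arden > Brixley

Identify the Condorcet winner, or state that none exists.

Check each pair by majority over 15 ballots:
Selby vs Brixley: Selby is ranked higher on 4 ballots, Brixley on 11. Brixley wins 11–4.
Selby vs Dunmore: Selby preferred on 6+4 = 10 ballots; Selby wins 10–5.
Selby vs Arden: 14 to 1, Selby.
Selby vs Kelston: Selby preferred on 6+4+4 = 14 ballots; Selby wins 14–1.
Brixley vs Dunmore: Brixley is ranked higher on 6+4 = 10 ballots, Dunmore on 5. Brixley wins 10–5.
Brixley vs Arden: Brixley is ranked higher on 6+4 = 10 ballots, Arden on 5. Brixley wins 10–5.
Brixley vs Kelston: Brixley preferred on 6+4 = 10 ballots; Brixley wins 10–5.
Dunmore vs Arden: 15 to 0, Dunmore.
Dunmore vs Kelston: 1+4+4 = 9 for Dunmore, 6 for Kelston — Dunmore by 9–6.
Arden vs Kelston: Arden is ranked higher on 4 ballots, Kelston on 11. Kelston wins 11–4.
Brixley defeats every rival head-to-head and is the Condorcet winner.

Brixley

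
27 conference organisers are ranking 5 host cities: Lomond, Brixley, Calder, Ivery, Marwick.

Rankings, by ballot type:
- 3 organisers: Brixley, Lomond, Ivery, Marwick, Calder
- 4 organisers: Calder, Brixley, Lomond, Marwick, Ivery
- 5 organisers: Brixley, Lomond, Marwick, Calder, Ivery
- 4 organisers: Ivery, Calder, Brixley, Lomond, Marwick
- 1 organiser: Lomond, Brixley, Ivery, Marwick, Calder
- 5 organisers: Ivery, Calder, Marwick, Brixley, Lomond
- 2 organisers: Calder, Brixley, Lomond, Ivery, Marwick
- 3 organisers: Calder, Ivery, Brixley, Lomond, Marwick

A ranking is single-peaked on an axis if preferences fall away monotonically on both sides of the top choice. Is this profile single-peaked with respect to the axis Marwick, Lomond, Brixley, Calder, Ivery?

Axis positions: Marwick=1, Lomond=2, Brixley=3, Calder=4, Ivery=5.
Ballot type 1: ranking walks positions 3-2-5-1-4; Ivery is ranked above Calder even though Calder lies between Ivery and the peak Brixley on the axis — preferences dip and rise again. Not single-peaked.
Ballot type 2 (peak Calder at position 4): ranking walks positions 4-3-2-1-5, expanding outward from the peak — single-peaked.
Ballot type 3 (peak Brixley at position 3): ranking walks positions 3-2-1-4-5, expanding outward from the peak — single-peaked.
Ballot type 4 (peak Ivery at position 5): ranking walks positions 5-4-3-2-1, expanding outward from the peak — single-peaked.
Ballot type 5: ranking walks positions 2-3-5-1-4; Ivery is ranked above Calder even though Calder lies between Ivery and the peak Lomond on the axis — preferences dip and rise again. Not single-peaked.
Ballot type 6: ranking walks positions 5-4-1-3-2; Marwick is ranked above Brixley even though Brixley lies between Marwick and the peak Ivery on the axis — preferences dip and rise again. Not single-peaked.
Ballot type 7 (peak Calder at position 4): ranking walks positions 4-3-2-5-1, expanding outward from the peak — single-peaked.
Ballot type 8 (peak Calder at position 4): ranking walks positions 4-5-3-2-1, expanding outward from the peak — single-peaked.
Ballot type 1 violates single-peakedness, so the profile is not single-peaked on this axis.

no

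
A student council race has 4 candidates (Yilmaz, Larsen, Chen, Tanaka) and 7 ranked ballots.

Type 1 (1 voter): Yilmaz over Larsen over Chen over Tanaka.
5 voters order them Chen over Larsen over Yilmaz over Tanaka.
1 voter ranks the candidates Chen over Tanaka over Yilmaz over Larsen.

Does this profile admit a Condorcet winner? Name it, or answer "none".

Chen

Head-to-head results (7 voters):
Yilmaz vs Larsen: 1+1 = 2 for Yilmaz, 5 for Larsen — Larsen by 5–2.
Yilmaz vs Chen: Yilmaz preferred on 1 ballot; Chen wins 6–1.
Yilmaz vs Tanaka: 6 to 1, Yilmaz.
Larsen vs Chen: 1 for Larsen, 6 for Chen — Chen by 6–1.
Larsen vs Tanaka: Larsen preferred on 1+5 = 6 ballots; Larsen wins 6–1.
Chen vs Tanaka: 1+5+1 = 7 for Chen, 0 for Tanaka — Chen by 7–0.
Chen wins every pairwise contest, so Chen is the Condorcet winner.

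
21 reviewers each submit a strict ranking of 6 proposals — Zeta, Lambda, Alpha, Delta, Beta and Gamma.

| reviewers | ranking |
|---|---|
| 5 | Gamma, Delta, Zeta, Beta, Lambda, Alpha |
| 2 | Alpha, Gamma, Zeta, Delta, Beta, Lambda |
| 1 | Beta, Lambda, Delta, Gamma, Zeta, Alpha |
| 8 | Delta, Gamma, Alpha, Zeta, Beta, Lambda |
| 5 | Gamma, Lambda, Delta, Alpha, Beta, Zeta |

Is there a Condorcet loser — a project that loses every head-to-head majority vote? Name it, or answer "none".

none

Pairwise majorities:
Zeta vs Lambda: 5+2+8 = 15 for Zeta, 6 for Lambda — Zeta by 15–6.
Zeta vs Alpha: Alpha, 15–6.
Zeta vs Delta: Delta, 19–2.
Zeta–Beta: Zeta 15–6.
Zeta vs Gamma: 0 to 21, Gamma.
Lambda vs Alpha: 11 to 10, Lambda.
Lambda vs Delta: 1+5 = 6 for Lambda, 15 for Delta — Delta by 15–6.
Lambda–Beta: Beta 16–5.
Lambda vs Gamma: 1 for Lambda, 20 for Gamma — Gamma by 20–1.
Alpha vs Delta: 2 to 19, Delta.
Alpha vs Beta: 15 to 6, Alpha.
Alpha vs Gamma: Alpha is ranked higher on 2 ballots, Gamma on 19. Gamma wins 19–2.
Delta vs Beta: 20 to 1, Delta.
Delta vs Gamma: Gamma, 12–9.
Beta vs Gamma: Beta is ranked higher on 1 ballot, Gamma on 20. Gamma wins 20–1.
Every project wins at least one matchup (Zeta beats Lambda; Lambda beats Alpha; Alpha beats Zeta; Delta beats Zeta; Beta beats Lambda; Gamma beats Zeta), so there is no Condorcet loser.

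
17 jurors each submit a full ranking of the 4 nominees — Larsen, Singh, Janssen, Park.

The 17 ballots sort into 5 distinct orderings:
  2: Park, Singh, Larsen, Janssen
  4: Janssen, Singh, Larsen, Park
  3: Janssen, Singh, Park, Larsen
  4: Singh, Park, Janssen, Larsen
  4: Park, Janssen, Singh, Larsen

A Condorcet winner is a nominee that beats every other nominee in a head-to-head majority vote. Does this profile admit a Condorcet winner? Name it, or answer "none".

Pairwise majorities:
Larsen vs Singh: 0 for Larsen, 17 for Singh — Singh by 17–0.
Larsen vs Janssen: 2 for Larsen, 15 for Janssen — Janssen by 15–2.
Larsen vs Park: 4 for Larsen, 13 for Park — Park by 13–4.
Singh vs Janssen: Singh is ranked higher on 2+4 = 6 ballots, Janssen on 11. Janssen wins 11–6.
Singh vs Park: 4+3+4 = 11 for Singh, 6 for Park — Singh by 11–6.
Janssen vs Park: 7 to 10, Park.
No nominee is unbeaten: Larsen loses to Singh; Singh loses to Janssen; Janssen loses to Park; Park loses to Singh. In particular Singh → Park → Janssen → Singh is a majority cycle — no Condorcet winner exists.

none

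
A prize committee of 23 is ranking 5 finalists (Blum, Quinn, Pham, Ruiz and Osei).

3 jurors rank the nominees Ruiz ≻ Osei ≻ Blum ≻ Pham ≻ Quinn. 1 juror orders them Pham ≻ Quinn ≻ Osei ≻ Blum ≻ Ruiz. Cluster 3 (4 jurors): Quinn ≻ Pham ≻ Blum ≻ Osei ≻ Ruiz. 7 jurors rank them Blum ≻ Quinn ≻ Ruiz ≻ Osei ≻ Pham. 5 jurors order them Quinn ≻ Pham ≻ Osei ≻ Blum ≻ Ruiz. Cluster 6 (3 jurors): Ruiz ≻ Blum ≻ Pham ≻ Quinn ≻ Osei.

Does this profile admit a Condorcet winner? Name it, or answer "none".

Blum

Head-to-head results (23 jurors):
Blum vs Quinn: Blum, 13–10.
Blum vs Pham: Blum wins 13–10.
Blum–Ruiz: Blum 17–6.
Blum vs Osei: Blum, 14–9.
Quinn vs Pham: Quinn, 16–7.
Quinn vs Ruiz: Quinn wins 17–6.
Quinn vs Osei: Quinn, 20–3.
Pham–Ruiz: Ruiz 13–10.
Pham–Osei: Pham 13–10.
Ruiz vs Osei: Ruiz, 13–10.
Blum beats each of Quinn, Pham, Ruiz, Osei — Blum is the Condorcet winner.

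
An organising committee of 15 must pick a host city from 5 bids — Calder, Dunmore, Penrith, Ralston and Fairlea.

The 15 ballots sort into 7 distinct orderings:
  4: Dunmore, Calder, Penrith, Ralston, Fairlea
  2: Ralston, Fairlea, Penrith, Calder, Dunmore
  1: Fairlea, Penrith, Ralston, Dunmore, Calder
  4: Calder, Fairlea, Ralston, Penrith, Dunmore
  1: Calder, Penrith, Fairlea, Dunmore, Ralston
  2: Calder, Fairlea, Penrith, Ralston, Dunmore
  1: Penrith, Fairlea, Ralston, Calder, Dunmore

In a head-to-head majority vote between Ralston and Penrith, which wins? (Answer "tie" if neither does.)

Penrith

Ballots ranking Ralston above Penrith: 2 + 4 = 6.
Ballots ranking Penrith above Ralston: 15 − 6 = 9.
Penrith wins the head-to-head 9–6.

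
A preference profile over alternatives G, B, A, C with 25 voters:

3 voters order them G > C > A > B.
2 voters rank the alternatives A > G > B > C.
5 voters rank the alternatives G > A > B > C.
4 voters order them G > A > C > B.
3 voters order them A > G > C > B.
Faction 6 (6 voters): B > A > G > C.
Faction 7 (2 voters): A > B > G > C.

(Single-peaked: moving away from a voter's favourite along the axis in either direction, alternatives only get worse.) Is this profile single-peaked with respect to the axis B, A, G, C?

yes

Axis positions: B=1, A=2, G=3, C=4.
Faction 1 (peak G at position 3): ranking walks positions 3-4-2-1, expanding outward from the peak — single-peaked.
Faction 2 (peak A at position 2): ranking walks positions 2-3-1-4, expanding outward from the peak — single-peaked.
Faction 3 (peak G at position 3): ranking walks positions 3-2-1-4, expanding outward from the peak — single-peaked.
Faction 4 (peak G at position 3): ranking walks positions 3-2-4-1, expanding outward from the peak — single-peaked.
Faction 5 (peak A at position 2): ranking walks positions 2-3-4-1, expanding outward from the peak — single-peaked.
Faction 6 (peak B at position 1): ranking walks positions 1-2-3-4, expanding outward from the peak — single-peaked.
Faction 7 (peak A at position 2): ranking walks positions 2-1-3-4, expanding outward from the peak — single-peaked.
Every ranking is single-peaked on this axis.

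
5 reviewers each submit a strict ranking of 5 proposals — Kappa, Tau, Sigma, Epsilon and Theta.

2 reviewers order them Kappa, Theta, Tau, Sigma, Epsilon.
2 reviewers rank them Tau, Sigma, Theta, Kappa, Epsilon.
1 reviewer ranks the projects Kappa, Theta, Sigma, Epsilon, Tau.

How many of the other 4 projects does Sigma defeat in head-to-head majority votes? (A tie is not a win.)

Sigma against each rival (5 reviewers):
Sigma vs Kappa: Sigma preferred on 2 ballots; Kappa wins 3–2.
Sigma vs Tau: Tau, 4–1.
Sigma vs Epsilon: 5 to 0, Sigma.
Sigma vs Theta: Sigma is ranked higher on 2 ballots, Theta on 3. Theta wins 3–2.
Sigma beats Epsilon; loses to Kappa, Tau, Theta — 1 pairwise win.

1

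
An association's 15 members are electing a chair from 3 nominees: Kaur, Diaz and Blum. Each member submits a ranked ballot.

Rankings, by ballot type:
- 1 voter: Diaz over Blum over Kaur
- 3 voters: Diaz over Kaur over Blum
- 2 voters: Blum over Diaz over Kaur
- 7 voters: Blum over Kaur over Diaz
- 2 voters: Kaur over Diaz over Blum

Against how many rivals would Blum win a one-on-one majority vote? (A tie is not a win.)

2

Blum against each rival (15 voters):
Blum vs Kaur: 10 to 5, Blum.
Blum vs Diaz: Blum wins 9–6.
Blum beats Kaur, Diaz — 2 pairwise wins.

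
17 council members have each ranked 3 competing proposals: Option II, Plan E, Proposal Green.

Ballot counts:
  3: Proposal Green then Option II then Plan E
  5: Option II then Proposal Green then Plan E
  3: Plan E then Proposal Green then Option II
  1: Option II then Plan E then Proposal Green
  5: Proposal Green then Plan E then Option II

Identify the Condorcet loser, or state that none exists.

Plan E

Head-to-head results (17 council members):
Option II vs Plan E: Option II, 9–8.
Option II vs Proposal Green: Proposal Green wins 11–6.
Plan E vs Proposal Green: Proposal Green wins 13–4.
Plan E loses to every other option — it is the Condorcet loser.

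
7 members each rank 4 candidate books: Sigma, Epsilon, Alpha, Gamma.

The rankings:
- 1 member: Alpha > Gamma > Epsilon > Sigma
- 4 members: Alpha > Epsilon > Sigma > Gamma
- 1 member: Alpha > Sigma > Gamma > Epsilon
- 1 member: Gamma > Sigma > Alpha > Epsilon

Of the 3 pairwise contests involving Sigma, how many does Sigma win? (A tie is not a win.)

Sigma against each rival (7 members):
Sigma–Epsilon: Epsilon 5–2.
Sigma vs Alpha: Alpha wins 6–1.
Sigma vs Gamma: Sigma preferred on 4+1 = 5 ballots; Sigma wins 5–2.
Sigma beats Gamma; loses to Epsilon, Alpha — 1 pairwise win.

1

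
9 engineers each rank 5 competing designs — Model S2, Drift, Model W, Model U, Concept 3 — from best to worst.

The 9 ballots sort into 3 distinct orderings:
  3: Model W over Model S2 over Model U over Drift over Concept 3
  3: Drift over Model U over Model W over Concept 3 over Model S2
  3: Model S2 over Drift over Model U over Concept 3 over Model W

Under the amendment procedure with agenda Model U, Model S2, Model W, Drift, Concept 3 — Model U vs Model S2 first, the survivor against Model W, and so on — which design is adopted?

Round 1: Model U vs Model S2 — 3–6, Model S2 advances.
Round 2: Model S2 vs Model W — 3–6, Model W advances.
Round 3: Model W vs Drift — 3–6, Drift advances.
Round 4: Drift vs Concept 3 — 9–0, Drift advances.
The agenda winner is Drift.

Drift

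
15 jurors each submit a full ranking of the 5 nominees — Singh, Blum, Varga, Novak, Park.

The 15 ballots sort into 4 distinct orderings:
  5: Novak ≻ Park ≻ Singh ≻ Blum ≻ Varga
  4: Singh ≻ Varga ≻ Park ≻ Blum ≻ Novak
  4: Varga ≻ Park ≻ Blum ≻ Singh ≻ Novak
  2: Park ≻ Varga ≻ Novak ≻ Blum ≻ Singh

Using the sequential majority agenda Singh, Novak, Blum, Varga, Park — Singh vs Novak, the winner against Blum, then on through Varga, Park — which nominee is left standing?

Park

Round 1: Singh vs Novak — 8–7, Singh advances.
Round 2: Singh vs Blum — 9–6, Singh advances.
Round 3: Singh vs Varga — 9–6, Singh advances.
Round 4: Singh vs Park — 4–11, Park advances.
Park survives the agenda.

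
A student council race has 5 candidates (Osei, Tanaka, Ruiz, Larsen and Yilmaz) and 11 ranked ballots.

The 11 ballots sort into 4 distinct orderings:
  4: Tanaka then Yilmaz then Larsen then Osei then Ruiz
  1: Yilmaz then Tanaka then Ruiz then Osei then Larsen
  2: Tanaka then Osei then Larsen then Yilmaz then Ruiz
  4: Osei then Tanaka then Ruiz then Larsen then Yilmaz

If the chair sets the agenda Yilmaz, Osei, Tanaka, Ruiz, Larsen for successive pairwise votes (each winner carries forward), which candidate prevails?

Round 1: Yilmaz vs Osei — 5–6, Osei advances.
Round 2: Osei vs Tanaka — 4–7, Tanaka advances.
Round 3: Tanaka vs Ruiz — 11–0, Tanaka advances.
Round 4: Tanaka vs Larsen — 11–0, Tanaka advances.
Tanaka survives the agenda.

Tanaka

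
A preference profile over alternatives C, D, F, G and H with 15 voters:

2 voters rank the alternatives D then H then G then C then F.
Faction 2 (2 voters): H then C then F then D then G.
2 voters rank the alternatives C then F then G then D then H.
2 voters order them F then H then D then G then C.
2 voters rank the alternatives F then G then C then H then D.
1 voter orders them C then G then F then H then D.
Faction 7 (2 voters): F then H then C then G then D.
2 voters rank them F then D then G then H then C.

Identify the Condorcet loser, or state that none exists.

Head-to-head results (15 voters):
C vs D: C preferred on 2+2+2+1+2 = 9 ballots; C wins 9–6.
C vs F: F wins 8–7.
C vs G: C preferred on 2+2+1+2 = 7 ballots; G wins 8–7.
C vs H: C is ranked higher on 2+2+1 = 5 ballots, H on 10. H wins 10–5.
D vs F: 2 for D, 13 for F — F by 13–2.
D vs G: 2+2+2+2 = 8 for D, 7 for G — D by 8–7.
D vs H: 2+2+2 = 6 for D, 9 for H — H by 9–6.
F–G: F 12–3.
F vs H: 2+2+2+1+2+2 = 11 for F, 4 for H — F by 11–4.
G vs H: G preferred on 2+2+1+2 = 7 ballots; H wins 8–7.
Every alternative wins at least one matchup (C beats D; D beats G; F beats C; G beats C; H beats C), so there is no Condorcet loser.

none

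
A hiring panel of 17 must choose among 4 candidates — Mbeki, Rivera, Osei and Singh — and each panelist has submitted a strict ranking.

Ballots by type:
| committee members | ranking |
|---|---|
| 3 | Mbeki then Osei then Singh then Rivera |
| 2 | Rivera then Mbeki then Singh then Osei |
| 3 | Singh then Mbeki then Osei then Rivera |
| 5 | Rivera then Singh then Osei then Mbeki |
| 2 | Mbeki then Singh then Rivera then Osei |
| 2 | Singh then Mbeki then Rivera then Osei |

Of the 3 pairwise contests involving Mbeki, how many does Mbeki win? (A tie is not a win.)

Mbeki against each rival (17 committee members):
Mbeki vs Rivera: 10 to 7, Mbeki.
Mbeki vs Osei: Mbeki, 12–5.
Mbeki vs Singh: Mbeki preferred on 3+2+2 = 7 ballots; Singh wins 10–7.
Mbeki beats Rivera, Osei; loses to Singh — 2 pairwise wins.

2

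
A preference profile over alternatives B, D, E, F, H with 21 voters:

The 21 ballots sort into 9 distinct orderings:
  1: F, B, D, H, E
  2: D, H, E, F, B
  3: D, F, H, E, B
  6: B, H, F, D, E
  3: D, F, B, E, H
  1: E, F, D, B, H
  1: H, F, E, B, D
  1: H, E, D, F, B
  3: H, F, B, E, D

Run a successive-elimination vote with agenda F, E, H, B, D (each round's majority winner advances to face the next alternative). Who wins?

Round 1: F vs E — 17–4, F advances.
Round 2: F vs H — 8–13, H advances.
Round 3: H vs B — 10–11, B advances.
Round 4: B vs D — 11–10, B advances.
The agenda winner is B.

B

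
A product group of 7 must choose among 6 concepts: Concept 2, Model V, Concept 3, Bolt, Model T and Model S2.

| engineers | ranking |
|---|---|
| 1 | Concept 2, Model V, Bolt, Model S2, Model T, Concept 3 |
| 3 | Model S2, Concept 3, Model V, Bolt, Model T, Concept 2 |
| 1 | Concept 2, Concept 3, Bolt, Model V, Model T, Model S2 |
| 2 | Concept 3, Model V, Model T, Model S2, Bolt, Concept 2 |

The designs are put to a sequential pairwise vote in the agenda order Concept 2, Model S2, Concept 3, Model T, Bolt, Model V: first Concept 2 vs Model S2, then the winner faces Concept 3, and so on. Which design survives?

Round 1: Concept 2 vs Model S2 — 2–5, Model S2 advances.
Round 2: Model S2 vs Concept 3 — 4–3, Model S2 advances.
Round 3: Model S2 vs Model T — 4–3, Model S2 advances.
Round 4: Model S2 vs Bolt — 5–2, Model S2 advances.
Round 5: Model S2 vs Model V — 3–4, Model V advances.
The agenda winner is Model V.

Model V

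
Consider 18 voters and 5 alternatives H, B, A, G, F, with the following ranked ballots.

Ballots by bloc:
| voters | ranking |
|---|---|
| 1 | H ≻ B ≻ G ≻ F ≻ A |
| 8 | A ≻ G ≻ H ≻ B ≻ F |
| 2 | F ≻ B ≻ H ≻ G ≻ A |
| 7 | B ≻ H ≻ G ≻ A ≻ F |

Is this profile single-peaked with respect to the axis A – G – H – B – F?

Axis positions: A=1, G=2, H=3, B=4, F=5.
Bloc 1 (peak H at position 3): ranking walks positions 3-4-2-5-1, expanding outward from the peak — single-peaked.
Bloc 2 (peak A at position 1): ranking walks positions 1-2-3-4-5, expanding outward from the peak — single-peaked.
Bloc 3 (peak F at position 5): ranking walks positions 5-4-3-2-1, expanding outward from the peak — single-peaked.
Bloc 4 (peak B at position 4): ranking walks positions 4-3-2-1-5, expanding outward from the peak — single-peaked.
Every ranking is single-peaked on this axis.

yes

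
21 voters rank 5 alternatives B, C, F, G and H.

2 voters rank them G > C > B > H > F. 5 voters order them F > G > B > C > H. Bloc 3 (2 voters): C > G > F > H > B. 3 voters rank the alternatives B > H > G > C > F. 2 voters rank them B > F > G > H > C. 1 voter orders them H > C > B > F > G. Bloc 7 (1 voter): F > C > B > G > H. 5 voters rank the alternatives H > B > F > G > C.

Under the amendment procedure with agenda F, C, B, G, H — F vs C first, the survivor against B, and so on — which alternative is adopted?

B

Round 1: F vs C — 13–8, F advances.
Round 2: F vs B — 8–13, B advances.
Round 3: B vs G — 12–9, B advances.
Round 4: B vs H — 13–8, B advances.
B survives the agenda.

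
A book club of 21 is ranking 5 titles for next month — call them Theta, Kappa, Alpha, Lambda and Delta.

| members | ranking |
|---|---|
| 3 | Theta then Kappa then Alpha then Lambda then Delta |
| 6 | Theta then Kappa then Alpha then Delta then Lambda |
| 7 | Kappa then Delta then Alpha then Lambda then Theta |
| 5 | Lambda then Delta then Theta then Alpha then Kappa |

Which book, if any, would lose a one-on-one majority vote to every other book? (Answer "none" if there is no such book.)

Pairwise majorities:
Theta vs Kappa: Theta, 14–7.
Theta vs Alpha: Theta is ranked higher on 3+6+5 = 14 ballots, Alpha on 7. Theta wins 14–7.
Theta–Lambda: Lambda 12–9.
Theta–Delta: Delta 12–9.
Kappa vs Alpha: Kappa wins 16–5.
Kappa vs Lambda: 16 to 5, Kappa.
Kappa vs Delta: 16 to 5, Kappa.
Alpha–Lambda: Alpha 16–5.
Alpha–Delta: Delta 12–9.
Lambda vs Delta: Lambda preferred on 3+5 = 8 ballots; Delta wins 13–8.
Each book has at least one pairwise win (Theta beats Kappa; Kappa beats Alpha; Alpha beats Lambda; Lambda beats Theta; Delta beats Theta) — no Condorcet loser.

none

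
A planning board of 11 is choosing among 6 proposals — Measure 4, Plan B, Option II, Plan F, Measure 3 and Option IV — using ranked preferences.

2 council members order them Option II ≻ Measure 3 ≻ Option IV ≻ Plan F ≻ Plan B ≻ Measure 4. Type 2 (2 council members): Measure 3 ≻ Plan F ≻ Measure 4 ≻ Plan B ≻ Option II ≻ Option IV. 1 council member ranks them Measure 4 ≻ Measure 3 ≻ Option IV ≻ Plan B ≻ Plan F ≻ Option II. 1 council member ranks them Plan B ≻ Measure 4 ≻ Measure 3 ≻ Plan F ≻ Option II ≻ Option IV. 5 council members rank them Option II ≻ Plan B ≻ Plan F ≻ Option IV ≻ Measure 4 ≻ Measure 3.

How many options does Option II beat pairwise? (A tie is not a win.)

Option II against each rival (11 council members):
Option II–Measure 4: Option II 7–4.
Option II vs Plan B: Option II wins 7–4.
Option II vs Plan F: 7 to 4, Option II.
Option II vs Measure 3: Option II is ranked higher on 2+5 = 7 ballots, Measure 3 on 4. Option II wins 7–4.
Option II vs Option IV: Option II preferred on 2+2+1+5 = 10 ballots; Option II wins 10–1.
Option II beats Measure 4, Plan B, Plan F, Measure 3, Option IV — 5 pairwise wins.

5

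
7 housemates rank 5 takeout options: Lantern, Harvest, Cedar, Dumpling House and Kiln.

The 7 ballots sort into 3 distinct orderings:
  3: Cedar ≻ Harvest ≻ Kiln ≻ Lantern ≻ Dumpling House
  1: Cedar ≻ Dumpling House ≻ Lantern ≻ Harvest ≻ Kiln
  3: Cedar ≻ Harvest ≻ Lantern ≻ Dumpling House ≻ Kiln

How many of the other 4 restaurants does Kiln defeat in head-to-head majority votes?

Kiln against each rival (7 friends):
Kiln vs Lantern: Lantern wins 4–3.
Kiln vs Harvest: Kiln is ranked higher on 0 ballots, Harvest on 7. Harvest wins 7–0.
Kiln vs Cedar: 0 for Kiln, 7 for Cedar — Cedar by 7–0.
Kiln vs Dumpling House: Kiln preferred on 3 ballots; Dumpling House wins 4–3.
Kiln beats no one; loses to Lantern, Harvest, Cedar, Dumpling House — 0 pairwise wins.

0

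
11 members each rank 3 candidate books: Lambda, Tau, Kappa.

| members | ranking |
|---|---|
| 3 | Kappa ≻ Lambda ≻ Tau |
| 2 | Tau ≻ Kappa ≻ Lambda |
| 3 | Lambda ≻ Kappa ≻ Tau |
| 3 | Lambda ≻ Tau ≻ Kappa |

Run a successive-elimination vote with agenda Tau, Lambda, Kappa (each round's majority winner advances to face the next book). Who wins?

Lambda

Round 1: Tau vs Lambda — 2–9, Lambda advances.
Round 2: Lambda vs Kappa — 6–5, Lambda advances.
The agenda winner is Lambda.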